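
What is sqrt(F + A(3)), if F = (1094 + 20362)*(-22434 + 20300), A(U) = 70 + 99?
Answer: I*sqrt(45786935) ≈ 6766.6*I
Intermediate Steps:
A(U) = 169
F = -45787104 (F = 21456*(-2134) = -45787104)
sqrt(F + A(3)) = sqrt(-45787104 + 169) = sqrt(-45786935) = I*sqrt(45786935)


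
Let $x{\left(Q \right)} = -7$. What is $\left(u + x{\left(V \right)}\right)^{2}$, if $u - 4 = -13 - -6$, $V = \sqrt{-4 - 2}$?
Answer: $100$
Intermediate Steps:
$V = i \sqrt{6}$ ($V = \sqrt{-6} = i \sqrt{6} \approx 2.4495 i$)
$u = -3$ ($u = 4 - 7 = -3$)
$\left(u + x{\left(V \right)}\right)^{2} = \left(-3 - 7\right)^{2} = \left(-10\right)^{2} = 100$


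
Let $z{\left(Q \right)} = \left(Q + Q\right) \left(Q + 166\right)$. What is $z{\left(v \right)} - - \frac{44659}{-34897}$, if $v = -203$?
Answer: $\frac{524178075}{34897} \approx 15021.0$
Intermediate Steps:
$z{\left(Q \right)} = 2 Q \left(166 + Q\right)$
$z{\left(v \right)} - - \frac{44659}{-34897} = 2 \left(-203\right) \left(166 - 203\right) - - \frac{44659}{-34897} = 2 \left(-203\right) \left(-37\right) - \left(-44659\right) \left(- \frac{1}{34897}\right) = 15022 - \frac{44659}{34897} = \frac{524178075}{34897}$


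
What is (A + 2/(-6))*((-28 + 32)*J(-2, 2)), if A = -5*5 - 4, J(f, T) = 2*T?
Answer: -1408/3 ≈ -469.33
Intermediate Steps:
A = -29 (A = -25 - 4 = -29)
(A + 2/(-6))*((-28 + 32)*J(-2, 2)) = (-29 + 2/(-6))*((-28 + 32)*(2*2)) = (-29 + 2*(-⅙))*(4*4) = (-29 - ⅓)*16 = -88/3*16 = -1408/3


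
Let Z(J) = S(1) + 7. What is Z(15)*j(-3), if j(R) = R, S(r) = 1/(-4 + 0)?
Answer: -81/4 ≈ -20.250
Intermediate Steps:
S(r) = -¼ (S(r) = 1/(-4) = -¼)
Z(J) = 27/4 (Z(J) = -¼ + 7 = 27/4)
Z(15)*j(-3) = (27/4)*(-3) = -81/4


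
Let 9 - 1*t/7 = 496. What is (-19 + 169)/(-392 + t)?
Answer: -50/1267 ≈ -0.039463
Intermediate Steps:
t = -3409 (t = 63 - 7*496 = 63 - 3472 = -3409)
(-19 + 169)/(-392 + t) = (-19 + 169)/(-392 - 3409) = 150/(-3801) = 150*(-1/3801) = -50/1267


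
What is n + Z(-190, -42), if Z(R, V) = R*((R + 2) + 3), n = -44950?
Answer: -9800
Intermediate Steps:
Z(R, V) = R*(5 + R) (Z(R, V) = R*((2 + R) + 3) = R*(5 + R))
n + Z(-190, -42) = -44950 - 190*(5 - 190) = -44950 - 190*(-185) = -44950 + 35150 = -9800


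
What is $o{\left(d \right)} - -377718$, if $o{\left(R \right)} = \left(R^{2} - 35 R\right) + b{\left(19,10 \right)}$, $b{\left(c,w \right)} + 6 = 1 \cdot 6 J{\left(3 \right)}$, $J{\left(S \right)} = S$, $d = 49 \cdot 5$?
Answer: $429180$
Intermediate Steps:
$d = 245$
$b{\left(c,w \right)} = 12$ ($b{\left(c,w \right)} = -6 + 1 \cdot 6 \cdot 3 = -6 + 6 \cdot 3 = -6 + 18 = 12$)
$o{\left(R \right)} = 12 + R^{2} - 35 R$ ($o{\left(R \right)} = \left(R^{2} - 35 R\right) + 12 = 12 + R^{2} - 35 R$)
$o{\left(d \right)} - -377718 = \left(12 + 245^{2} - 8575\right) - -377718 = \left(12 + 60025 - 8575\right) + 377718 = 51462 + 377718 = 429180$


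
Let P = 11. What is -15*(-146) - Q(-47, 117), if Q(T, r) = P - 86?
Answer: 2265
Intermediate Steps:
Q(T, r) = -75 (Q(T, r) = 11 - 86 = -75)
-15*(-146) - Q(-47, 117) = -15*(-146) - 1*(-75) = 2190 + 75 = 2265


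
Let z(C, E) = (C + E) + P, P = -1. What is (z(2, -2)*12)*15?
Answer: -180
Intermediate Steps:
z(C, E) = -1 + C + E (z(C, E) = (C + E) - 1 = -1 + C + E)
(z(2, -2)*12)*15 = ((-1 + 2 - 2)*12)*15 = -1*12*15 = -12*15 = -180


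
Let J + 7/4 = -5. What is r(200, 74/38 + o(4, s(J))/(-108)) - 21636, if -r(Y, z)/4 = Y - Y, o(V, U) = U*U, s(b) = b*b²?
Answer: -21636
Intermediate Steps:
J = -27/4 (J = -7/4 - 5 = -27/4 ≈ -6.7500)
s(b) = b³
o(V, U) = U²
r(Y, z) = 0 (r(Y, z) = -4*(Y - Y) = -4*0 = 0)
r(200, 74/38 + o(4, s(J))/(-108)) - 21636 = 0 - 21636 = -21636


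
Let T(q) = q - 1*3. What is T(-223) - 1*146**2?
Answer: -21542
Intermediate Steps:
T(q) = -3 + q (T(q) = q - 3 = -3 + q)
T(-223) - 1*146**2 = (-3 - 223) - 1*146**2 = -226 - 1*21316 = -226 - 21316 = -21542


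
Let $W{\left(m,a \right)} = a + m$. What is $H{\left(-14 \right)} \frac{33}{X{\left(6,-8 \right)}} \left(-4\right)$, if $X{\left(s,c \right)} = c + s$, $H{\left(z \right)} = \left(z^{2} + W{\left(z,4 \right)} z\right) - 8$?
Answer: $21648$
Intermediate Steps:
$H{\left(z \right)} = -8 + z^{2} + z \left(4 + z\right)$ ($H{\left(z \right)} = \left(z^{2} + \left(4 + z\right) z\right) - 8 = \left(z^{2} + z \left(4 + z\right)\right) - 8 = -8 + z^{2} + z \left(4 + z\right)$)
$H{\left(-14 \right)} \frac{33}{X{\left(6,-8 \right)}} \left(-4\right) = \left(-8 + \left(-14\right)^{2} - 14 \left(4 - 14\right)\right) \frac{33}{-8 + 6} \left(-4\right) = \left(-8 + 196 - -140\right) \frac{33}{-2} \left(-4\right) = \left(-8 + 196 + 140\right) 33 \left(- \frac{1}{2}\right) \left(-4\right) = 328 \left(\left(- \frac{33}{2}\right) \left(-4\right)\right) = 328 \cdot 66 = 21648$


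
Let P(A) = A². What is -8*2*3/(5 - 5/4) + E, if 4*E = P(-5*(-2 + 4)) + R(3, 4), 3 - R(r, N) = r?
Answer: 61/5 ≈ 12.200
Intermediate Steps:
R(r, N) = 3 - r
E = 25 (E = ((-5*(-2 + 4))² + (3 - 1*3))/4 = ((-5*2)² + (3 - 3))/4 = ((-10)² + 0)/4 = (100 + 0)/4 = (¼)*100 = 25)
-8*2*3/(5 - 5/4) + E = -8*2*3/(5 - 5/4) + 25 = -48/(5 - 5*¼) + 25 = -48/(5 - 5/4) + 25 = -48/15/4 + 25 = -48*4/15 + 25 = -8*8/5 + 25 = -64/5 + 25 = 61/5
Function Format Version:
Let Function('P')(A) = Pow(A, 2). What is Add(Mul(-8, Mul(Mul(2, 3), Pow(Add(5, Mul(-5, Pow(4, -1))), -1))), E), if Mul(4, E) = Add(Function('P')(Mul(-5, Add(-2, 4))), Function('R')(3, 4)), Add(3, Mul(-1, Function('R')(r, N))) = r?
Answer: Rational(61, 5) ≈ 12.200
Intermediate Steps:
Function('R')(r, N) = Add(3, Mul(-1, r))
E = 25 (E = Mul(Rational(1, 4), Add(Pow(Mul(-5, Add(-2, 4)), 2), Add(3, Mul(-1, 3)))) = Mul(Rational(1, 4), Add(Pow(Mul(-5, 2), 2), Add(3, -3))) = Mul(Rational(1, 4), Add(Pow(-10, 2), 0)) = Mul(Rational(1, 4), Add(100, 0)) = Mul(Rational(1, 4), 100) = 25)
Add(Mul(-8, Mul(Mul(2, 3), Pow(Add(5, Mul(-5, Pow(4, -1))), -1))), E) = Add(Mul(-8, Mul(Mul(2, 3), Pow(Add(5, Mul(-5, Pow(4, -1))), -1))), 25) = Add(Mul(-8, Mul(6, Pow(Add(5, Mul(-5, Rational(1, 4))), -1))), 25) = Add(Mul(-8, Mul(6, Pow(Add(5, Rational(-5, 4)), -1))), 25) = Add(Mul(-8, Mul(6, Pow(Rational(15, 4), -1))), 25) = Add(Mul(-8, Mul(6, Rational(4, 15))), 25) = Add(Mul(-8, Rational(8, 5)), 25) = Add(Rational(-64, 5), 25) = Rational(61, 5)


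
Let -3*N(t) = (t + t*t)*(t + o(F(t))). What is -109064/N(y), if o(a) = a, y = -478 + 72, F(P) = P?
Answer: -13633/5563215 ≈ -0.0024506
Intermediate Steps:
y = -406
N(t) = -2*t*(t + t**2)/3 (N(t) = -(t + t*t)*(t + t)/3 = -(t + t**2)*2*t/3 = -2*t*(t + t**2)/3)
-109064/N(y) = -109064*(-3/(329672*(1 - 406))) = -109064/((-2/3*164836*(-405))) = -109064/44505720 = -109064*1/44505720 = -13633/5563215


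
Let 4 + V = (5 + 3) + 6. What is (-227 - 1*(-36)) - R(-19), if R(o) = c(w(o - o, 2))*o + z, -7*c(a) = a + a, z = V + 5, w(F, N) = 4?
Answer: -1594/7 ≈ -227.71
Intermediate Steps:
V = 10 (V = -4 + ((5 + 3) + 6) = -4 + (8 + 6) = -4 + 14 = 10)
z = 15 (z = 10 + 5 = 15)
c(a) = -2*a/7 (c(a) = -(a + a)/7 = -2*a/7)
R(o) = 15 - 8*o/7 (R(o) = (-2/7*4)*o + 15 = -8*o/7 + 15 = 15 - 8*o/7)
(-227 - 1*(-36)) - R(-19) = (-227 - 1*(-36)) - (15 - 8/7*(-19)) = (-227 + 36) - (15 + 152/7) = -191 - 1*257/7 = -191 - 257/7 = -1594/7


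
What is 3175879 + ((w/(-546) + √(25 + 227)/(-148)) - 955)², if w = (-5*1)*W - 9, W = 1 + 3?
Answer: 417079317604153/102030201 + 521401*√7/6734 ≈ 4.0880e+6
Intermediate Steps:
W = 4
w = -29 (w = -5*1*4 - 9 = -5*4 - 9 = -20 - 9 = -29)
3175879 + ((w/(-546) + √(25 + 227)/(-148)) - 955)² = 3175879 + ((-29/(-546) + √(25 + 227)/(-148)) - 955)² = 3175879 + ((-29*(-1/546) + √252*(-1/148)) - 955)² = 3175879 + ((29/546 + (6*√7)*(-1/148)) - 955)² = 3175879 + ((29/546 - 3*√7/74) - 955)² = 3175879 + (-521401/546 - 3*√7/74)²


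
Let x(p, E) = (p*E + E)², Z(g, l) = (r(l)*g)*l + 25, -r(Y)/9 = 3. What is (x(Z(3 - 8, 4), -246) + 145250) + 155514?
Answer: 19386964460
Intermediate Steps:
r(Y) = -27 (r(Y) = -9*3 = -27)
Z(g, l) = 25 - 27*g*l (Z(g, l) = (-27*g)*l + 25 = -27*g*l + 25 = 25 - 27*g*l)
x(p, E) = (E + E*p)² (x(p, E) = (E*p + E)² = (E + E*p)²)
(x(Z(3 - 8, 4), -246) + 145250) + 155514 = ((-246)²*(1 + (25 - 27*(3 - 8)*4))² + 145250) + 155514 = (60516*(1 + (25 - 27*(-5)*4))² + 145250) + 155514 = (60516*(1 + (25 + 540))² + 145250) + 155514 = (60516*(1 + 565)² + 145250) + 155514 = (60516*566² + 145250) + 155514 = (60516*320356 + 145250) + 155514 = (19386663696 + 145250) + 155514 = 19386808946 + 155514 = 19386964460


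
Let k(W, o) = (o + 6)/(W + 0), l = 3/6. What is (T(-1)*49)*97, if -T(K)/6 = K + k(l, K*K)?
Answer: -370734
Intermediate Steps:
l = ½ (l = 3*(⅙) = ½ ≈ 0.50000)
k(W, o) = (6 + o)/W
T(K) = -72 - 12*K² - 6*K (T(K) = -6*(K + (6 + K*K)/(½)) = -6*(K + 2*(6 + K²)) = -6*(K + (12 + 2*K²)) = -6*(12 + K + 2*K²) = -72 - 12*K² - 6*K)
(T(-1)*49)*97 = ((-72 - 12*(-1)² - 6*(-1))*49)*97 = ((-72 - 12*1 + 6)*49)*97 = ((-72 - 12 + 6)*49)*97 = -78*49*97 = -3822*97 = -370734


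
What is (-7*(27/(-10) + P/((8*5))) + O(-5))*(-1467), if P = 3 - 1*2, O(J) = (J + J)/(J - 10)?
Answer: -1137903/40 ≈ -28448.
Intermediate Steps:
O(J) = 2*J/(-10 + J) (O(J) = (2*J)/(-10 + J) = 2*J/(-10 + J))
P = 1 (P = 3 - 2 = 1)
(-7*(27/(-10) + P/((8*5))) + O(-5))*(-1467) = (-7*(27/(-10) + 1/(8*5)) + 2*(-5)/(-10 - 5))*(-1467) = (-7*(27*(-1/10) + 1/40) + 2*(-5)/(-15))*(-1467) = (-7*(-27/10 + 1*(1/40)) + 2*(-5)*(-1/15))*(-1467) = (-7*(-27/10 + 1/40) + 2/3)*(-1467) = (-7*(-107/40) + 2/3)*(-1467) = (749/40 + 2/3)*(-1467) = (2327/120)*(-1467) = -1137903/40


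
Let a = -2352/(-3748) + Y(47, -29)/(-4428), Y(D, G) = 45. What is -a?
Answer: -284611/461004 ≈ -0.61737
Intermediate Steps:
a = 284611/461004 (a = -2352/(-3748) + 45/(-4428) = -2352*(-1/3748) + 45*(-1/4428) = 588/937 - 5/492 = 284611/461004 ≈ 0.61737)
-a = -1*284611/461004 = -284611/461004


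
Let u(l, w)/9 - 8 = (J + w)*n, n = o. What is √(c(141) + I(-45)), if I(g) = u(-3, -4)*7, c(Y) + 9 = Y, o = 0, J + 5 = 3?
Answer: 2*√159 ≈ 25.219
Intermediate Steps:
J = -2 (J = -5 + 3 = -2)
n = 0
u(l, w) = 72 (u(l, w) = 72 + 9*((-2 + w)*0) = 72 + 9*0 = 72 + 0 = 72)
c(Y) = -9 + Y
I(g) = 504 (I(g) = 72*7 = 504)
√(c(141) + I(-45)) = √((-9 + 141) + 504) = √(132 + 504) = √636 = 2*√159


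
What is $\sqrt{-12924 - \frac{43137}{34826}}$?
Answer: $\frac{3 i \sqrt{1741819917354}}{34826} \approx 113.69 i$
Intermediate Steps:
$\sqrt{-12924 - \frac{43137}{34826}} = \sqrt{- \frac{450134361}{34826}} = \frac{3 i \sqrt{1741819917354}}{34826}$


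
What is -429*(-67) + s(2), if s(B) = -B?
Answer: 28741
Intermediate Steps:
-429*(-67) + s(2) = -429*(-67) - 1*2 = 28743 - 2 = 28741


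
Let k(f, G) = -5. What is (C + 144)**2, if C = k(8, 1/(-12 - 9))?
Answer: 19321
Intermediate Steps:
C = -5
(C + 144)**2 = (-5 + 144)**2 = 139**2 = 19321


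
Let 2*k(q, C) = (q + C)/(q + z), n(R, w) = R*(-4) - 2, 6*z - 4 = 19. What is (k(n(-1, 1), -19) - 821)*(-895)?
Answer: 5152694/7 ≈ 7.3610e+5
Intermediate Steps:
z = 23/6 (z = 2/3 + (1/6)*19 = 2/3 + 19/6 = 23/6 ≈ 3.8333)
n(R, w) = -2 - 4*R (n(R, w) = -4*R - 2 = -2 - 4*R)
k(q, C) = (C + q)/(2*(23/6 + q)) (k(q, C) = ((q + C)/(q + 23/6))/2 = ((C + q)/(23/6 + q))/2 = (C + q)/(2*(23/6 + q)))
(k(n(-1, 1), -19) - 821)*(-895) = (3*(-19 + (-2 - 4*(-1)))/(23 + 6*(-2 - 4*(-1))) - 821)*(-895) = (3*(-19 + (-2 + 4))/(23 + 6*(-2 + 4)) - 821)*(-895) = (3*(-19 + 2)/(23 + 6*2) - 821)*(-895) = (3*(-17)/(23 + 12) - 821)*(-895) = (3*(-17)/35 - 821)*(-895) = (3*(1/35)*(-17) - 821)*(-895) = (-51/35 - 821)*(-895) = -28786/35*(-895) = 5152694/7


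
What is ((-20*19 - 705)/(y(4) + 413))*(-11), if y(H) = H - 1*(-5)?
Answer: 11935/422 ≈ 28.282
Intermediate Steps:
y(H) = 5 + H (y(H) = H + 5 = 5 + H)
((-20*19 - 705)/(y(4) + 413))*(-11) = ((-20*19 - 705)/((5 + 4) + 413))*(-11) = ((-380 - 705)/(9 + 413))*(-11) = -1085/422*(-11) = 11935/422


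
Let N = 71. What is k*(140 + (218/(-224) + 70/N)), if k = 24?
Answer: 3340143/994 ≈ 3360.3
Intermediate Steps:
k*(140 + (218/(-224) + 70/N)) = 24*(140 + (218/(-224) + 70/71)) = 24*(140 + (218*(-1/224) + 70*(1/71))) = 24*(140 + (-109/112 + 70/71)) = 24*(140 + 101/7952) = 24*(1113381/7952) = 3340143/994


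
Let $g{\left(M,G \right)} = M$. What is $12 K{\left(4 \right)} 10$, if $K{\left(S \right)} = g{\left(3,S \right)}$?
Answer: $360$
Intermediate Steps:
$K{\left(S \right)} = 3$
$12 K{\left(4 \right)} 10 = 12 \cdot 3 \cdot 10 = 36 \cdot 10 = 360$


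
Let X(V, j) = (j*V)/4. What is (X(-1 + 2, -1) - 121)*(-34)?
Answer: 8245/2 ≈ 4122.5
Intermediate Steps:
X(V, j) = V*j/4 (X(V, j) = (V*j)*(1/4) = V*j/4)
(X(-1 + 2, -1) - 121)*(-34) = ((1/4)*(-1 + 2)*(-1) - 121)*(-34) = ((1/4)*1*(-1) - 121)*(-34) = (-1/4 - 121)*(-34) = -485/4*(-34) = 8245/2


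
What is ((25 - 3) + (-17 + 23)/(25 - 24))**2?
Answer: 784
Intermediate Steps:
((25 - 3) + (-17 + 23)/(25 - 24))**2 = (22 + 6/1)**2 = (22 + 6*1)**2 = (22 + 6)**2 = 28**2 = 784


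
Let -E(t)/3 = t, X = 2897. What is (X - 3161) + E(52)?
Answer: -420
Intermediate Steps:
E(t) = -3*t
(X - 3161) + E(52) = (2897 - 3161) - 3*52 = -264 - 156 = -420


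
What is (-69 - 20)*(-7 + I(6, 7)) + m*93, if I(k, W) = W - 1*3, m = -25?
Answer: -2058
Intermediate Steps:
I(k, W) = -3 + W (I(k, W) = W - 3 = -3 + W)
(-69 - 20)*(-7 + I(6, 7)) + m*93 = (-69 - 20)*(-7 + (-3 + 7)) - 25*93 = -89*(-7 + 4) - 2325 = -89*(-3) - 2325 = 267 - 2325 = -2058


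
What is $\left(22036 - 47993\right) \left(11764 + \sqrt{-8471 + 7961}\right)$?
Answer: $-305358148 - 25957 i \sqrt{510} \approx -3.0536 \cdot 10^{8} - 5.8619 \cdot 10^{5} i$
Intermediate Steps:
$\left(22036 - 47993\right) \left(11764 + \sqrt{-8471 + 7961}\right) = - 25957 \left(11764 + \sqrt{-510}\right) = - 25957 \left(11764 + i \sqrt{510}\right) = -305358148 - 25957 i \sqrt{510}$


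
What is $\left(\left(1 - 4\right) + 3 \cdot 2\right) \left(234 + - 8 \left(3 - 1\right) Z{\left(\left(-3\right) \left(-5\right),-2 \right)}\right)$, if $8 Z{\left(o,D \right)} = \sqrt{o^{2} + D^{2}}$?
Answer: $702 - 6 \sqrt{229} \approx 611.2$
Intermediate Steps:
$Z{\left(o,D \right)} = \frac{\sqrt{D^{2} + o^{2}}}{8}$ ($Z{\left(o,D \right)} = \frac{\sqrt{o^{2} + D^{2}}}{8} = \frac{\sqrt{D^{2} + o^{2}}}{8}$)
$\left(\left(1 - 4\right) + 3 \cdot 2\right) \left(234 + - 8 \left(3 - 1\right) Z{\left(\left(-3\right) \left(-5\right),-2 \right)}\right) = \left(\left(1 - 4\right) + 3 \cdot 2\right) \left(234 + - 8 \left(3 - 1\right) \frac{\sqrt{\left(-2\right)^{2} + \left(\left(-3\right) \left(-5\right)\right)^{2}}}{8}\right) = \left(-3 + 6\right) \left(234 + - 8 \left(3 - 1\right) \frac{\sqrt{4 + 15^{2}}}{8}\right) = 3 \left(234 + \left(-8\right) 2 \frac{\sqrt{4 + 225}}{8}\right) = 3 \left(234 - 16 \frac{\sqrt{229}}{8}\right) = 3 \left(234 - 2 \sqrt{229}\right) = 702 - 6 \sqrt{229}$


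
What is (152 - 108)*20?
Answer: 880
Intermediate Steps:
(152 - 108)*20 = 44*20 = 880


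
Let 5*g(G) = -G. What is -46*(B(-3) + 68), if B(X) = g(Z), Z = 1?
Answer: -15594/5 ≈ -3118.8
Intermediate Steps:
g(G) = -G/5 (g(G) = (-G)/5 = -G/5)
B(X) = -1/5 (B(X) = -1/5*1 = -1/5)
-46*(B(-3) + 68) = -46*(-1/5 + 68) = -46*339/5 = -15594/5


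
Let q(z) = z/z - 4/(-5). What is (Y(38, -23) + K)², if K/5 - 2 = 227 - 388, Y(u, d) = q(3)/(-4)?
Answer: 253096281/400 ≈ 6.3274e+5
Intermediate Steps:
q(z) = 9/5 (q(z) = 1 - 4*(-⅕) = 1 + ⅘ = 9/5)
Y(u, d) = -9/20 (Y(u, d) = (9/5)/(-4) = (9/5)*(-¼) = -9/20)
K = -795 (K = 10 + 5*(227 - 388) = 10 + 5*(-161) = 10 - 805 = -795)
(Y(38, -23) + K)² = (-9/20 - 795)² = (-15909/20)² = 253096281/400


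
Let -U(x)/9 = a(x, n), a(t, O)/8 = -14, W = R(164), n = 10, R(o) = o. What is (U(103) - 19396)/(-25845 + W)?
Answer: 18388/25681 ≈ 0.71602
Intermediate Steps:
W = 164
a(t, O) = -112 (a(t, O) = 8*(-14) = -112)
U(x) = 1008 (U(x) = -9*(-112) = 1008)
(U(103) - 19396)/(-25845 + W) = (1008 - 19396)/(-25845 + 164) = -18388/(-25681) = -18388*(-1/25681) = 18388/25681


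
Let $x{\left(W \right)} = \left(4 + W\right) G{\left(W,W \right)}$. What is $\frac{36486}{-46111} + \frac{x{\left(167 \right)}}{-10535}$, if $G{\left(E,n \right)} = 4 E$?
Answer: $- \frac{5651547318}{485779385} \approx -11.634$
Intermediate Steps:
$x{\left(W \right)} = 4 W \left(4 + W\right)$ ($x{\left(W \right)} = \left(4 + W\right) 4 W = 4 W \left(4 + W\right)$)
$\frac{36486}{-46111} + \frac{x{\left(167 \right)}}{-10535} = \frac{36486}{-46111} + \frac{4 \cdot 167 \left(4 + 167\right)}{-10535} = 36486 \left(- \frac{1}{46111}\right) + 4 \cdot 167 \cdot 171 \left(- \frac{1}{10535}\right) = - \frac{36486}{46111} + 114228 \left(- \frac{1}{10535}\right) = - \frac{36486}{46111} - \frac{114228}{10535} = - \frac{5651547318}{485779385}$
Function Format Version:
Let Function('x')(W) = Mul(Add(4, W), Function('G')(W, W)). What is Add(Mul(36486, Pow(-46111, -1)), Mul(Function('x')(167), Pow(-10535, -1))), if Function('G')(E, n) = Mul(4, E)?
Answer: Rational(-5651547318, 485779385) ≈ -11.634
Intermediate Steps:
Function('x')(W) = Mul(4, W, Add(4, W)) (Function('x')(W) = Mul(Add(4, W), Mul(4, W)) = Mul(4, W, Add(4, W)))
Add(Mul(36486, Pow(-46111, -1)), Mul(Function('x')(167), Pow(-10535, -1))) = Add(Mul(36486, Pow(-46111, -1)), Mul(Mul(4, 167, Add(4, 167)), Pow(-10535, -1))) = Add(Mul(36486, Rational(-1, 46111)), Mul(Mul(4, 167, 171), Rational(-1, 10535))) = Add(Rational(-36486, 46111), Mul(114228, Rational(-1, 10535))) = Add(Rational(-36486, 46111), Rational(-114228, 10535)) = Rational(-5651547318, 485779385)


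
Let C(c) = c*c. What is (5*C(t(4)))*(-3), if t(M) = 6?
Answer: -540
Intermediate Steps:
C(c) = c**2
(5*C(t(4)))*(-3) = (5*6**2)*(-3) = (5*36)*(-3) = 180*(-3) = -540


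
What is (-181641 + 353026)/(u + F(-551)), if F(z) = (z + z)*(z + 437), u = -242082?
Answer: -171385/116454 ≈ -1.4717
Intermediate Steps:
F(z) = 2*z*(437 + z) (F(z) = (2*z)*(437 + z) = 2*z*(437 + z))
(-181641 + 353026)/(u + F(-551)) = (-181641 + 353026)/(-242082 + 2*(-551)*(437 - 551)) = 171385/(-242082 + 2*(-551)*(-114)) = 171385/(-242082 + 125628) = 171385/(-116454) = 171385*(-1/116454) = -171385/116454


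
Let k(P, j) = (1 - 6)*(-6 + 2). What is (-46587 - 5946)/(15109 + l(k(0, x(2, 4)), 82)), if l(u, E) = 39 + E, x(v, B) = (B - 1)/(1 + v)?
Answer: -52533/15230 ≈ -3.4493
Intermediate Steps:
x(v, B) = (-1 + B)/(1 + v)
k(P, j) = 20 (k(P, j) = -5*(-4) = 20)
(-46587 - 5946)/(15109 + l(k(0, x(2, 4)), 82)) = (-46587 - 5946)/(15109 + (39 + 82)) = -52533/(15109 + 121) = -52533/15230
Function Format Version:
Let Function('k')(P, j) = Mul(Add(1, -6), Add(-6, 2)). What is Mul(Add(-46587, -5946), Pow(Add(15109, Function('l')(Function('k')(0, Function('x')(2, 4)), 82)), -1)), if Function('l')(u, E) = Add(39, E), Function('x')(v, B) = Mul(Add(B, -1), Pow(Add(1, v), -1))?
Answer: Rational(-52533, 15230) ≈ -3.4493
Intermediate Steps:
Function('x')(v, B) = Mul(Pow(Add(1, v), -1), Add(-1, B)) (Function('x')(v, B) = Mul(Add(-1, B), Pow(Add(1, v), -1)) = Mul(Pow(Add(1, v), -1), Add(-1, B)))
Function('k')(P, j) = 20 (Function('k')(P, j) = Mul(-5, -4) = 20)
Mul(Add(-46587, -5946), Pow(Add(15109, Function('l')(Function('k')(0, Function('x')(2, 4)), 82)), -1)) = Mul(Add(-46587, -5946), Pow(Add(15109, Add(39, 82)), -1)) = Mul(-52533, Pow(Add(15109, 121), -1)) = Mul(-52533, Pow(15230, -1)) = Mul(-52533, Rational(1, 15230)) = Rational(-52533, 15230)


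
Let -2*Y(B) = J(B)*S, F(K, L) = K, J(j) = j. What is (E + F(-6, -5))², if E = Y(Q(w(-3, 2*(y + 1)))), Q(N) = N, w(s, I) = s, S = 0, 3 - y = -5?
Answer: 36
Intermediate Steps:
y = 8 (y = 3 - 1*(-5) = 3 + 5 = 8)
Y(B) = 0 (Y(B) = -B*0/2 = -½*0 = 0)
E = 0
(E + F(-6, -5))² = (0 - 6)² = (-6)² = 36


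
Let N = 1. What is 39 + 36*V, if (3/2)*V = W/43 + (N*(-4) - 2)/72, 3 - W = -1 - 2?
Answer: 1735/43 ≈ 40.349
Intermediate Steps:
W = 6 (W = 3 - (-1 - 2) = 3 - 1*(-3) = 3 + 3 = 6)
V = 29/774 (V = 2*(6/43 + (1*(-4) - 2)/72)/3 = 2*(6*(1/43) + (-4 - 2)*(1/72))/3 = 2*(6/43 - 6*1/72)/3 = 2*(6/43 - 1/12)/3 = (⅔)*(29/516) = 29/774 ≈ 0.037468)
39 + 36*V = 39 + 36*(29/774) = 39 + 58/43 = 1735/43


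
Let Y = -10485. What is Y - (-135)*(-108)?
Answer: -25065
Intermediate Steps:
Y - (-135)*(-108) = -10485 - (-135)*(-108) = -10485 - 1*14580 = -10485 - 14580 = -25065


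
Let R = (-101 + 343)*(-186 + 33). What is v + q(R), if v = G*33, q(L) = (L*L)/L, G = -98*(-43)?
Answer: 102036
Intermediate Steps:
R = -37026 (R = 242*(-153) = -37026)
G = 4214
q(L) = L (q(L) = L²/L = L)
v = 139062 (v = 4214*33 = 139062)
v + q(R) = 139062 - 37026 = 102036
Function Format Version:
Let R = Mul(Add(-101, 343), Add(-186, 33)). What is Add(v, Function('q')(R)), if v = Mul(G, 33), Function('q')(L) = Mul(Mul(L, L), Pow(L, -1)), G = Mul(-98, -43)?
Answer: 102036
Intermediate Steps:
R = -37026 (R = Mul(242, -153) = -37026)
G = 4214
Function('q')(L) = L (Function('q')(L) = Mul(Pow(L, 2), Pow(L, -1)) = L)
v = 139062 (v = Mul(4214, 33) = 139062)
Add(v, Function('q')(R)) = Add(139062, -37026) = 102036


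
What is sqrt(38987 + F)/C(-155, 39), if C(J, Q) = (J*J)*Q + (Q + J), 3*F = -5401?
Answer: 2*sqrt(83670)/2810577 ≈ 0.00020584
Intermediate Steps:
F = -5401/3 (F = (1/3)*(-5401) = -5401/3 ≈ -1800.3)
C(J, Q) = J + Q + Q*J**2 (C(J, Q) = J**2*Q + (J + Q) = Q*J**2 + (J + Q) = J + Q + Q*J**2)
sqrt(38987 + F)/C(-155, 39) = sqrt(38987 - 5401/3)/(-155 + 39 + 39*(-155)**2) = sqrt(111560/3)/(-155 + 39 + 39*24025) = (2*sqrt(83670)/3)/(-155 + 39 + 936975) = (2*sqrt(83670)/3)/936859 = (2*sqrt(83670)/3)*(1/936859) = 2*sqrt(83670)/2810577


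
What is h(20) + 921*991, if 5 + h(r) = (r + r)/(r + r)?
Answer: 912707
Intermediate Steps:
h(r) = -4 (h(r) = -5 + (r + r)/(r + r) = -5 + (2*r)/((2*r)) = -5 + (2*r)*(1/(2*r)) = -5 + 1 = -4)
h(20) + 921*991 = -4 + 921*991 = -4 + 912711 = 912707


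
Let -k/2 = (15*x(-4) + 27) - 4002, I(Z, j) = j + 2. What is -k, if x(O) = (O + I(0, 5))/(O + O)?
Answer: -31845/4 ≈ -7961.3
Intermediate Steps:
I(Z, j) = 2 + j
x(O) = (7 + O)/(2*O) (x(O) = (O + (2 + 5))/(O + O) = (O + 7)/((2*O)) = (7 + O)*(1/(2*O)) = (7 + O)/(2*O))
k = 31845/4 (k = -2*((15*((½)*(7 - 4)/(-4)) + 27) - 4002) = -2*((15*((½)*(-¼)*3) + 27) - 4002) = -2*((15*(-3/8) + 27) - 4002) = -2*((-45/8 + 27) - 4002) = -2*(171/8 - 4002) = -2*(-31845/8) = 31845/4 ≈ 7961.3)
-k = -1*31845/4 = -31845/4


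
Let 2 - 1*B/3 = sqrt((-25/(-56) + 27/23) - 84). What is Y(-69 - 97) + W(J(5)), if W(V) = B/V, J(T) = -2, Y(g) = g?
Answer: -169 + 3*I*sqrt(34165810)/1288 ≈ -169.0 + 13.614*I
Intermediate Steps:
B = 6 - 3*I*sqrt(34165810)/644 (B = 6 - 3*sqrt((-25/(-56) + 27/23) - 84) = 6 - 3*sqrt((-25*(-1/56) + 27*(1/23)) - 84) = 6 - 3*sqrt((25/56 + 27/23) - 84) = 6 - 3*sqrt(2087/1288 - 84) = 6 - 3*I*sqrt(34165810)/644 ≈ 6.0 - 27.229*I)
W(V) = (6 - 3*I*sqrt(34165810)/644)/V
Y(-69 - 97) + W(J(5)) = (-69 - 97) + (3/644)*(1288 - I*sqrt(34165810))/(-2) = -166 + (3/644)*(-1/2)*(1288 - I*sqrt(34165810)) = -166 + (-3 + 3*I*sqrt(34165810)/1288) = -169 + 3*I*sqrt(34165810)/1288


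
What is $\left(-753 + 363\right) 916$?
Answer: $-357240$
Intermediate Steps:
$\left(-753 + 363\right) 916 = \left(-390\right) 916 = -357240$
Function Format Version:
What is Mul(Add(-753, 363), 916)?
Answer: -357240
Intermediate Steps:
Mul(Add(-753, 363), 916) = Mul(-390, 916) = -357240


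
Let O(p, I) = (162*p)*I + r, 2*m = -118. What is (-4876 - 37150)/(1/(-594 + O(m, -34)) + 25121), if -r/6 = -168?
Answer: -13674672036/8174021707 ≈ -1.6729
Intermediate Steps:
r = 1008 (r = -6*(-168) = 1008)
m = -59 (m = (½)*(-118) = -59)
O(p, I) = 1008 + 162*I*p (O(p, I) = (162*p)*I + 1008 = 162*I*p + 1008 = 1008 + 162*I*p)
(-4876 - 37150)/(1/(-594 + O(m, -34)) + 25121) = (-4876 - 37150)/(1/(-594 + (1008 + 162*(-34)*(-59))) + 25121) = -42026/(1/(-594 + (1008 + 324972)) + 25121) = -42026/(1/(-594 + 325980) + 25121) = -42026/(1/325386 + 25121) = -42026/8174021707/325386 = -42026*325386/8174021707 = -13674672036/8174021707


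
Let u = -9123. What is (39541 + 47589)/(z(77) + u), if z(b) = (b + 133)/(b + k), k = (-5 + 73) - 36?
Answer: -9497170/994197 ≈ -9.5526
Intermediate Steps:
k = 32 (k = 68 - 36 = 32)
z(b) = (133 + b)/(32 + b) (z(b) = (b + 133)/(b + 32) = (133 + b)/(32 + b))
(39541 + 47589)/(z(77) + u) = (39541 + 47589)/((133 + 77)/(32 + 77) - 9123) = 87130/(210/109 - 9123) = 87130/(-994197/109) = 87130*(-109/994197) = -9497170/994197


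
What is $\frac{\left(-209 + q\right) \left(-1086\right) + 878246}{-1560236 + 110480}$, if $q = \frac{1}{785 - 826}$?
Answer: $- \frac{22657553}{29719998} \approx -0.76237$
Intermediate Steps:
$q = - \frac{1}{41}$ ($q = \frac{1}{-41} = - \frac{1}{41} \approx -0.02439$)
$\frac{\left(-209 + q\right) \left(-1086\right) + 878246}{-1560236 + 110480} = \frac{\left(-209 - \frac{1}{41}\right) \left(-1086\right) + 878246}{-1560236 + 110480} = \frac{\left(- \frac{8570}{41}\right) \left(-1086\right) + 878246}{-1449756} = \left(\frac{9307020}{41} + 878246\right) \left(- \frac{1}{1449756}\right) = \frac{45315106}{41} \left(- \frac{1}{1449756}\right) = - \frac{22657553}{29719998}$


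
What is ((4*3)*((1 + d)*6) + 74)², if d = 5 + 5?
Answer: 749956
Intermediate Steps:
d = 10
((4*3)*((1 + d)*6) + 74)² = ((4*3)*((1 + 10)*6) + 74)² = (12*(11*6) + 74)² = (12*66 + 74)² = (792 + 74)² = 866² = 749956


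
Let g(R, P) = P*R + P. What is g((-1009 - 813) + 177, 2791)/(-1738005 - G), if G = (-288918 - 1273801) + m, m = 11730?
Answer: 1147101/46754 ≈ 24.535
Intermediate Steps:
G = -1550989 (G = (-288918 - 1273801) + 11730 = -1562719 + 11730 = -1550989)
g(R, P) = P + P*R
g((-1009 - 813) + 177, 2791)/(-1738005 - G) = (2791*(1 + ((-1009 - 813) + 177)))/(-1738005 - 1*(-1550989)) = (2791*(1 + (-1822 + 177)))/(-1738005 + 1550989) = (2791*(1 - 1645))/(-187016) = (2791*(-1644))*(-1/187016) = -4588404*(-1/187016) = 1147101/46754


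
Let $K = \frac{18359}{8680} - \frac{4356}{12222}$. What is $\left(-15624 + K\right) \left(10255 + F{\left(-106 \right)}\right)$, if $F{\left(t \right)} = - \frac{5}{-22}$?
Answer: $- \frac{593516459547531}{3704624} \approx -1.6021 \cdot 10^{8}$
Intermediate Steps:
$F{\left(t \right)} = \frac{5}{22}$ ($F{\left(t \right)} = \left(-5\right) \left(- \frac{1}{22}\right) = \frac{5}{22}$)
$K = \frac{1480743}{841960}$ ($K = 18359 \cdot \frac{1}{8680} - \frac{242}{679} = \frac{18359}{8680} - \frac{242}{679} = \frac{1480743}{841960} \approx 1.7587$)
$\left(-15624 + K\right) \left(10255 + F{\left(-106 \right)}\right) = \left(-15624 + \frac{1480743}{841960}\right) \left(10255 + \frac{5}{22}\right) = \left(- \frac{13153302297}{841960}\right) \frac{225615}{22} = - \frac{593516459547531}{3704624}$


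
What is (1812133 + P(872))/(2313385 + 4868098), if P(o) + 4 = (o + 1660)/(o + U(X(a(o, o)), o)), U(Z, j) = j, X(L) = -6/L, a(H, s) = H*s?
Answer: 790088877/3131126588 ≈ 0.25233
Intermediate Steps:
P(o) = -4 + (1660 + o)/(2*o) (P(o) = -4 + (o + 1660)/(o + o) = -4 + (1660 + o)/((2*o)) = -4 + (1660 + o)*(1/(2*o)) = -4 + (1660 + o)/(2*o))
(1812133 + P(872))/(2313385 + 4868098) = (1812133 + (-7/2 + 830/872))/(2313385 + 4868098) = (1812133 + (-7/2 + 830*(1/872)))/7181483 = (1812133 + (-7/2 + 415/436))*(1/7181483) = (1812133 - 1111/436)*(1/7181483) = (790088877/436)*(1/7181483) = 790088877/3131126588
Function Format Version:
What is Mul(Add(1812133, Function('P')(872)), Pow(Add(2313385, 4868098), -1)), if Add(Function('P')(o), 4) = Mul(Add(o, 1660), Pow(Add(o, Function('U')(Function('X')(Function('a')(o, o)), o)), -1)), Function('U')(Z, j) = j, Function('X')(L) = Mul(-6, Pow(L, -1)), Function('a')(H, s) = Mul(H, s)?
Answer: Rational(790088877, 3131126588) ≈ 0.25233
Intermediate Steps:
Function('P')(o) = Add(-4, Mul(Rational(1, 2), Pow(o, -1), Add(1660, o))) (Function('P')(o) = Add(-4, Mul(Add(o, 1660), Pow(Add(o, o), -1))) = Add(-4, Mul(Add(1660, o), Pow(Mul(2, o), -1))) = Add(-4, Mul(Add(1660, o), Mul(Rational(1, 2), Pow(o, -1)))) = Add(-4, Mul(Rational(1, 2), Pow(o, -1), Add(1660, o))))
Mul(Add(1812133, Function('P')(872)), Pow(Add(2313385, 4868098), -1)) = Mul(Add(1812133, Add(Rational(-7, 2), Mul(830, Pow(872, -1)))), Pow(Add(2313385, 4868098), -1)) = Mul(Add(1812133, Add(Rational(-7, 2), Mul(830, Rational(1, 872)))), Pow(7181483, -1)) = Mul(Add(1812133, Add(Rational(-7, 2), Rational(415, 436))), Rational(1, 7181483)) = Mul(Add(1812133, Rational(-1111, 436)), Rational(1, 7181483)) = Mul(Rational(790088877, 436), Rational(1, 7181483)) = Rational(790088877, 3131126588)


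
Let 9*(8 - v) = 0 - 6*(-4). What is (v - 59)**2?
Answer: 25921/9 ≈ 2880.1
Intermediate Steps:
v = 16/3 (v = 8 - (0 - 6*(-4))/9 = 8 - (0 + 24)/9 = 8 - 1/9*24 = 8 - 8/3 = 16/3 ≈ 5.3333)
(v - 59)**2 = (16/3 - 59)**2 = (-161/3)**2 = 25921/9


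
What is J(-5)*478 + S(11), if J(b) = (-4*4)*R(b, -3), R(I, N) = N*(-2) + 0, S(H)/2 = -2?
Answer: -45892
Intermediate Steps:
S(H) = -4 (S(H) = 2*(-2) = -4)
R(I, N) = -2*N (R(I, N) = -2*N + 0 = -2*N)
J(b) = -96 (J(b) = (-4*4)*(-2*(-3)) = -16*6 = -96)
J(-5)*478 + S(11) = -96*478 - 4 = -45888 - 4 = -45892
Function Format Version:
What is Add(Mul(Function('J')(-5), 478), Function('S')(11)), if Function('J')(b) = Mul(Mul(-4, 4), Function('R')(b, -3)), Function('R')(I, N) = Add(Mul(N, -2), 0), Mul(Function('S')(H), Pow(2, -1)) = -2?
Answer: -45892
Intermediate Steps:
Function('S')(H) = -4 (Function('S')(H) = Mul(2, -2) = -4)
Function('R')(I, N) = Mul(-2, N) (Function('R')(I, N) = Add(Mul(-2, N), 0) = Mul(-2, N))
Function('J')(b) = -96 (Function('J')(b) = Mul(Mul(-4, 4), Mul(-2, -3)) = Mul(-16, 6) = -96)
Add(Mul(Function('J')(-5), 478), Function('S')(11)) = Add(Mul(-96, 478), -4) = Add(-45888, -4) = -45892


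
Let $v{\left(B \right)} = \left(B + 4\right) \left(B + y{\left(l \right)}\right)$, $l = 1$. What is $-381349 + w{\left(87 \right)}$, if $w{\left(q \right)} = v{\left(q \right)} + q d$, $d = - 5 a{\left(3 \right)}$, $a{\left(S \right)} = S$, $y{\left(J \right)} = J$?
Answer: $-374646$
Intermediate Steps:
$d = -15$ ($d = \left(-5\right) 3 = -15$)
$v{\left(B \right)} = \left(1 + B\right) \left(4 + B\right)$ ($v{\left(B \right)} = \left(B + 4\right) \left(B + 1\right) = \left(4 + B\right) \left(1 + B\right) = \left(1 + B\right) \left(4 + B\right)$)
$w{\left(q \right)} = 4 + q^{2} - 10 q$ ($w{\left(q \right)} = \left(4 + q^{2} + 5 q\right) + q \left(-15\right) = \left(4 + q^{2} + 5 q\right) - 15 q = 4 + q^{2} - 10 q$)
$-381349 + w{\left(87 \right)} = -381349 + \left(4 + 87^{2} - 870\right) = -381349 + \left(4 + 7569 - 870\right) = -381349 + 6703 = -374646$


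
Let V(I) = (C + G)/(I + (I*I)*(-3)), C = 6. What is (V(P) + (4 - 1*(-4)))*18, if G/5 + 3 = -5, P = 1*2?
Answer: 1026/5 ≈ 205.20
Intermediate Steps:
P = 2
G = -40 (G = -15 + 5*(-5) = -15 - 25 = -40)
V(I) = -34/(I - 3*I**2) (V(I) = (6 - 40)/(I + (I*I)*(-3)) = -34/(I + I**2*(-3)) = -34/(I - 3*I**2))
(V(P) + (4 - 1*(-4)))*18 = (34/(2*(-1 + 3*2)) + (4 - 1*(-4)))*18 = (34*(1/2)/(-1 + 6) + (4 + 4))*18 = (34*(1/2)/5 + 8)*18 = (34*(1/2)*(1/5) + 8)*18 = (17/5 + 8)*18 = (57/5)*18 = 1026/5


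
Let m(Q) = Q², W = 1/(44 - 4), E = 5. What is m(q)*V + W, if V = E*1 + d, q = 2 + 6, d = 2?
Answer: 17921/40 ≈ 448.02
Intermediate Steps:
W = 1/40 ≈ 0.025000
q = 8
V = 7 (V = 5*1 + 2 = 5 + 2 = 7)
m(q)*V + W = 8²*7 + 1/40 = 64*7 + 1/40 = 448 + 1/40 = 17921/40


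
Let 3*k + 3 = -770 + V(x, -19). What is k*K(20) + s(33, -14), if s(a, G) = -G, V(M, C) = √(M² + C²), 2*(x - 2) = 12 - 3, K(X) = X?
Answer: -15418/3 + 10*√1613/3 ≈ -5005.5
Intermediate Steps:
x = 13/2 (x = 2 + (12 - 3)/2 = 2 + (½)*9 = 2 + 9/2 = 13/2 ≈ 6.5000)
V(M, C) = √(C² + M²)
k = -773/3 + √1613/6 (k = -1 + (-770 + √((-19)² + (13/2)²))/3 = -1 + (-770 + √(361 + 169/4))/3 = -1 + (-770 + √(1613/4))/3 = -1 + (-770 + √1613/2)/3 = -1 + (-770/3 + √1613/6) = -773/3 + √1613/6 ≈ -250.97)
k*K(20) + s(33, -14) = (-773/3 + √1613/6)*20 - 1*(-14) = (-15460/3 + 10*√1613/3) + 14 = -15418/3 + 10*√1613/3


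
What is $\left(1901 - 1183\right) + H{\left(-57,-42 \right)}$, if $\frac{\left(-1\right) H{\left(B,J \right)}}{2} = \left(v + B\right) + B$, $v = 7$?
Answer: $932$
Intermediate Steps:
$H{\left(B,J \right)} = -14 - 4 B$ ($H{\left(B,J \right)} = - 2 \left(\left(7 + B\right) + B\right) = - 2 \left(7 + 2 B\right) = -14 - 4 B$)
$\left(1901 - 1183\right) + H{\left(-57,-42 \right)} = \left(1901 - 1183\right) - -214 = 718 + \left(-14 + 228\right) = 718 + 214 = 932$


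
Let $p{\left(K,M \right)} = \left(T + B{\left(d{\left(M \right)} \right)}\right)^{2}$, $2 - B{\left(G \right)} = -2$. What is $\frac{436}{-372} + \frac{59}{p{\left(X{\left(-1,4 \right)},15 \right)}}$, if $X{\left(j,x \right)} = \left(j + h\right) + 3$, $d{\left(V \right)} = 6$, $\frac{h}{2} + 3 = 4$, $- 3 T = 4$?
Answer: $\frac{42407}{5952} \approx 7.1248$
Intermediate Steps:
$T = - \frac{4}{3}$ ($T = \left(- \frac{1}{3}\right) 4 = - \frac{4}{3} \approx -1.3333$)
$h = 2$ ($h = -6 + 2 \cdot 4 = -6 + 8 = 2$)
$X{\left(j,x \right)} = 5 + j$ ($X{\left(j,x \right)} = \left(j + 2\right) + 3 = \left(2 + j\right) + 3 = 5 + j$)
$B{\left(G \right)} = 4$ ($B{\left(G \right)} = 2 - -2 = 2 + 2 = 4$)
$p{\left(K,M \right)} = \frac{64}{9}$ ($p{\left(K,M \right)} = \left(- \frac{4}{3} + 4\right)^{2} = \left(\frac{8}{3}\right)^{2} = \frac{64}{9}$)
$\frac{436}{-372} + \frac{59}{p{\left(X{\left(-1,4 \right)},15 \right)}} = \frac{436}{-372} + \frac{59}{\frac{64}{9}} = 436 \left(- \frac{1}{372}\right) + 59 \cdot \frac{9}{64} = - \frac{109}{93} + \frac{531}{64} = \frac{42407}{5952}$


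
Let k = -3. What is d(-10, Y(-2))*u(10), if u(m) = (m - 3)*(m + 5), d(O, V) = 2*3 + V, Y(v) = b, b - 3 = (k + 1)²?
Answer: 1365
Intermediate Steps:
b = 7 (b = 3 + (-3 + 1)² = 3 + (-2)² = 3 + 4 = 7)
Y(v) = 7
d(O, V) = 6 + V
u(m) = (-3 + m)*(5 + m)
d(-10, Y(-2))*u(10) = (6 + 7)*(-15 + 10² + 2*10) = 13*(-15 + 100 + 20) = 13*105 = 1365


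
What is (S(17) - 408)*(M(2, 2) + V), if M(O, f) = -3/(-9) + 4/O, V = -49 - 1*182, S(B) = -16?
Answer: 290864/3 ≈ 96955.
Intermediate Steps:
V = -231 (V = -49 - 182 = -231)
M(O, f) = 1/3 + 4/O (M(O, f) = -3*(-1/9) + 4/O = 1/3 + 4/O)
(S(17) - 408)*(M(2, 2) + V) = (-16 - 408)*((1/3)*(12 + 2)/2 - 231) = -424*((1/3)*(1/2)*14 - 231) = -424*(7/3 - 231) = -424*(-686/3) = 290864/3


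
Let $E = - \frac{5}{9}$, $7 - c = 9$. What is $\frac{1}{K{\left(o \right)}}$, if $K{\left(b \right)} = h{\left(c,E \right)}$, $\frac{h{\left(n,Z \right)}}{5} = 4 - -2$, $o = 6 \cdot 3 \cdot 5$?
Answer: $\frac{1}{30} \approx 0.033333$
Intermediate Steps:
$c = -2$ ($c = 7 - 9 = -2$)
$E = - \frac{5}{9}$ ($E = \left(-5\right) \frac{1}{9} = - \frac{5}{9} \approx -0.55556$)
$o = 90$ ($o = 18 \cdot 5 = 90$)
$h{\left(n,Z \right)} = 30$ ($h{\left(n,Z \right)} = 5 \left(4 - -2\right) = 5 \left(4 + 2\right) = 5 \cdot 6 = 30$)
$K{\left(b \right)} = 30$
$\frac{1}{K{\left(o \right)}} = \frac{1}{30}$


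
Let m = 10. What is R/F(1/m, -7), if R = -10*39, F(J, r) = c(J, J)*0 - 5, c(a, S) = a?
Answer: 78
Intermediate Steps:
F(J, r) = -5 (F(J, r) = J*0 - 5 = 0 - 5 = -5)
R = -390
R/F(1/m, -7) = -390/(-5) = -390*(-⅕) = 78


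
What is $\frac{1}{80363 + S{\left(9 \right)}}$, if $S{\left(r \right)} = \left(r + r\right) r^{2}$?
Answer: $\frac{1}{81821} \approx 1.2222 \cdot 10^{-5}$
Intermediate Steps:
$S{\left(r \right)} = 2 r^{3}$ ($S{\left(r \right)} = 2 r r^{2} = 2 r^{3}$)
$\frac{1}{80363 + S{\left(9 \right)}} = \frac{1}{80363 + 2 \cdot 9^{3}} = \frac{1}{80363 + 2 \cdot 729} = \frac{1}{80363 + 1458} = \frac{1}{81821}$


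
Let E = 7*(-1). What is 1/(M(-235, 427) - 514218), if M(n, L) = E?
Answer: -1/514225 ≈ -1.9447e-6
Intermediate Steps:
E = -7
M(n, L) = -7
1/(M(-235, 427) - 514218) = 1/(-7 - 514218) = 1/(-514225) = -1/514225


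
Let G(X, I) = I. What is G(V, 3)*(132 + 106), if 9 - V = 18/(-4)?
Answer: 714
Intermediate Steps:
V = 27/2 (V = 9 - 18/(-4) = 9 - 18*(-1)/4 = 9 - 1*(-9/2) = 9 + 9/2 = 27/2 ≈ 13.500)
G(V, 3)*(132 + 106) = 3*(132 + 106) = 3*238 = 714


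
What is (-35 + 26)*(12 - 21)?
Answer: 81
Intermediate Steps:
(-35 + 26)*(12 - 21) = -9*(-9) = 81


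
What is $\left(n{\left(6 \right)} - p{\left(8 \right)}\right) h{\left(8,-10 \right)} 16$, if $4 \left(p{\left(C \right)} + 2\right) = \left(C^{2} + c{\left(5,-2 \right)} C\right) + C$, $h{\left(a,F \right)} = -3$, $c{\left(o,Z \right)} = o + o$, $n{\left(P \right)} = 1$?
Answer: $1680$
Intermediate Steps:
$c{\left(o,Z \right)} = 2 o$
$p{\left(C \right)} = -2 + \frac{C^{2}}{4} + \frac{11 C}{4}$ ($p{\left(C \right)} = -2 + \frac{\left(C^{2} + 2 \cdot 5 C\right) + C}{4} = -2 + \frac{\left(C^{2} + 10 C\right) + C}{4} = -2 + \frac{C^{2} + 11 C}{4} = -2 + \left(\frac{C^{2}}{4} + \frac{11 C}{4}\right) = -2 + \frac{C^{2}}{4} + \frac{11 C}{4}$)
$\left(n{\left(6 \right)} - p{\left(8 \right)}\right) h{\left(8,-10 \right)} 16 = \left(1 - \left(-2 + \frac{8^{2}}{4} + \frac{11}{4} \cdot 8\right)\right) \left(-3\right) 16 = \left(1 - \left(-2 + \frac{1}{4} \cdot 64 + 22\right)\right) \left(-3\right) 16 = \left(1 - \left(-2 + 16 + 22\right)\right) \left(-3\right) 16 = \left(1 - 36\right) \left(-3\right) 16 = \left(-35\right) \left(-3\right) 16 = 105 \cdot 16 = 1680$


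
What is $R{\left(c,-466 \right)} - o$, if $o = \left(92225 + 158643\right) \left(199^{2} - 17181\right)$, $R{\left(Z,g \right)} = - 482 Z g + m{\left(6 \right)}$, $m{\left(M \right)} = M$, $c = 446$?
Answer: $-5524283602$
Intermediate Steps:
$R{\left(Z,g \right)} = 6 - 482 Z g$ ($R{\left(Z,g \right)} = - 482 Z g + 6 = 6 - 482 Z g$)
$o = 5624460560$ ($o = 250868 \left(39601 - 17181\right) = 250868 \cdot 22420 = 5624460560$)
$R{\left(c,-466 \right)} - o = \left(6 - 214972 \left(-466\right)\right) - 5624460560 = \left(6 + 100176952\right) - 5624460560 = 100176958 - 5624460560 = -5524283602$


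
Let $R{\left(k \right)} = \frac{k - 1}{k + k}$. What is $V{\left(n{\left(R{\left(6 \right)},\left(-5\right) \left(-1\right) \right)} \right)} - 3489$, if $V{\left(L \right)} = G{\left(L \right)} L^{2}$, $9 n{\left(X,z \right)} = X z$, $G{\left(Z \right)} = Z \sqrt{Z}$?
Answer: $-3489 + \frac{78125 \sqrt{3}}{22674816} \approx -3489.0$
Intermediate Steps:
$G{\left(Z \right)} = Z^{\frac{3}{2}}$
$R{\left(k \right)} = \frac{-1 + k}{2 k}$
$n{\left(X,z \right)} = \frac{X z}{9}$
$V{\left(L \right)} = L^{\frac{7}{2}}$ ($V{\left(L \right)} = L^{\frac{3}{2}} L^{2} = L^{\frac{7}{2}}$)
$V{\left(n{\left(R{\left(6 \right)},\left(-5\right) \left(-1\right) \right)} \right)} - 3489 = \left(\frac{\frac{-1 + 6}{2 \cdot 6} \left(\left(-5\right) \left(-1\right)\right)}{9}\right)^{\frac{7}{2}} - 3489 = \left(\frac{1}{9} \cdot \frac{1}{2} \cdot \frac{1}{6} \cdot 5 \cdot 5\right)^{\frac{7}{2}} - 3489 = \left(\frac{1}{9} \cdot \frac{5}{12} \cdot 5\right)^{\frac{7}{2}} - 3489 = \left(\frac{25}{108}\right)^{\frac{7}{2}} - 3489 = \frac{78125 \sqrt{3}}{22674816} - 3489 = -3489 + \frac{78125 \sqrt{3}}{22674816}$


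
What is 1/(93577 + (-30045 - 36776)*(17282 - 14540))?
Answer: -1/183129605 ≈ -5.4606e-9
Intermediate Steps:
1/(93577 + (-30045 - 36776)*(17282 - 14540)) = 1/(93577 - 66821*2742) = 1/(93577 - 183223182) = 1/(-183129605) = -1/183129605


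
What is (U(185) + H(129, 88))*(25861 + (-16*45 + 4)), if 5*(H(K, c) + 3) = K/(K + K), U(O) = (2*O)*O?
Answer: 3442204659/2 ≈ 1.7211e+9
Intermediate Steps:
U(O) = 2*O²
H(K, c) = -29/10 (H(K, c) = -3 + (K/(K + K))/5 = -3 + (K/((2*K)))/5 = -3 + ((1/(2*K))*K)/5 = -3 + (⅕)*(½) = -3 + ⅒ = -29/10)
(U(185) + H(129, 88))*(25861 + (-16*45 + 4)) = (2*185² - 29/10)*(25861 + (-16*45 + 4)) = (2*34225 - 29/10)*(25861 + (-720 + 4)) = (68450 - 29/10)*(25861 - 716) = (684471/10)*25145 = 3442204659/2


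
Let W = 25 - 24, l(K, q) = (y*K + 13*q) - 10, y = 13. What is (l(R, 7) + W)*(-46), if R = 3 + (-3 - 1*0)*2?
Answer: -1978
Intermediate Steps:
R = -3 (R = 3 + (-3 + 0)*2 = 3 - 3*2 = 3 - 6 = -3)
l(K, q) = -10 + 13*K + 13*q (l(K, q) = (13*K + 13*q) - 10 = -10 + 13*K + 13*q)
W = 1
(l(R, 7) + W)*(-46) = ((-10 + 13*(-3) + 13*7) + 1)*(-46) = ((-10 - 39 + 91) + 1)*(-46) = (42 + 1)*(-46) = 43*(-46) = -1978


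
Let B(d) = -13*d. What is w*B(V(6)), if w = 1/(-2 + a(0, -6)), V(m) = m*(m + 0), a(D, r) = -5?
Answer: 468/7 ≈ 66.857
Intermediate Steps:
V(m) = m**2 (V(m) = m*m = m**2)
w = -1/7 (w = 1/(-2 - 5) = 1/(-7) = -1/7 ≈ -0.14286)
w*B(V(6)) = -(-13)*6**2/7 = -(-13)*36/7 = -1/7*(-468) = 468/7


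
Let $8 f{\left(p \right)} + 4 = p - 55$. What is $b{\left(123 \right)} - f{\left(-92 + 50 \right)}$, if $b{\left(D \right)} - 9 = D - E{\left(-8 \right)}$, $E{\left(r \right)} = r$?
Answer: $\frac{1221}{8} \approx 152.63$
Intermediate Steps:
$f{\left(p \right)} = - \frac{59}{8} + \frac{p}{8}$ ($f{\left(p \right)} = - \frac{1}{2} + \frac{p - 55}{8} = - \frac{1}{2} + \frac{-55 + p}{8} = - \frac{1}{2} + \left(- \frac{55}{8} + \frac{p}{8}\right) = - \frac{59}{8} + \frac{p}{8}$)
$b{\left(D \right)} = 17 + D$ ($b{\left(D \right)} = 9 + \left(D - -8\right) = 9 + \left(D + 8\right) = 9 + \left(8 + D\right) = 17 + D$)
$b{\left(123 \right)} - f{\left(-92 + 50 \right)} = \left(17 + 123\right) - \left(- \frac{59}{8} + \frac{-92 + 50}{8}\right) = 140 - \left(- \frac{59}{8} + \frac{1}{8} \left(-42\right)\right) = 140 - \left(- \frac{59}{8} - \frac{21}{4}\right) = 140 - - \frac{101}{8} = 140 + \frac{101}{8} = \frac{1221}{8}$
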